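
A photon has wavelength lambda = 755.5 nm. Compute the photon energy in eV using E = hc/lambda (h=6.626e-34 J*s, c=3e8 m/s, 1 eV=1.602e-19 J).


E = hc / lambda
= (6.626e-34)(3e8) / (755.5e-9)
= 1.9878e-25 / 7.5550e-07
= 2.6311e-19 J
Converting to eV: 2.6311e-19 / 1.602e-19
= 1.6424 eV

1.6424


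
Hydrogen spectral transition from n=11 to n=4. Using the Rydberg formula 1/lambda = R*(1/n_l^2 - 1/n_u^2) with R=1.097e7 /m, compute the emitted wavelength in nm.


1/lambda = R * (1/n_l^2 - 1/n_u^2)
= 1.097e7 * (1/4^2 - 1/11^2)
= 1.097e7 * (0.0625 - 0.008264)
= 1.097e7 * 0.054236
= 5.9496e+05 /m
lambda = 1 / 5.9496e+05 = 1680.7744 nm

1680.7744


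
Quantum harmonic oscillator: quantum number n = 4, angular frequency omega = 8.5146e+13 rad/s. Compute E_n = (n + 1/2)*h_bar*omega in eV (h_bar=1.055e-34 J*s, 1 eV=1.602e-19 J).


E = (n + 1/2) * h_bar * omega
= (4 + 0.5) * 1.055e-34 * 8.5146e+13
= 4.5 * 8.9829e-21
= 4.0423e-20 J
= 0.2523 eV

0.2523


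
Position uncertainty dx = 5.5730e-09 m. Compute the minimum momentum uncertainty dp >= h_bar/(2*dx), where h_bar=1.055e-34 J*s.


dp = h_bar / (2 * dx)
= 1.055e-34 / (2 * 5.5730e-09)
= 1.055e-34 / 1.1146e-08
= 9.4653e-27 kg*m/s

9.4653e-27


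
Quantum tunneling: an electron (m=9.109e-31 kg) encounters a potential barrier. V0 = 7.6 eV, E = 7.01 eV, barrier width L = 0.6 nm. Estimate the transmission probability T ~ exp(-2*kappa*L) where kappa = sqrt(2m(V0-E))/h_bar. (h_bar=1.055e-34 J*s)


V0 - E = 0.59 eV = 9.4518e-20 J
kappa = sqrt(2 * m * (V0-E)) / h_bar
= sqrt(2 * 9.109e-31 * 9.4518e-20) / 1.055e-34
= 3.9333e+09 /m
2*kappa*L = 2 * 3.9333e+09 * 0.6e-9
= 4.7199
T = exp(-4.7199) = 8.915721e-03

8.915721e-03


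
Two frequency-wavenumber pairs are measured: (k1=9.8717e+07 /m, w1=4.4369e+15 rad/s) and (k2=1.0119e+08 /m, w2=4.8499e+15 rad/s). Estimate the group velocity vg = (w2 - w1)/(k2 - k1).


vg = (w2 - w1) / (k2 - k1)
= (4.8499e+15 - 4.4369e+15) / (1.0119e+08 - 9.8717e+07)
= 4.1300e+14 / 2.4730e+06
= 1.6700e+08 m/s

1.6700e+08


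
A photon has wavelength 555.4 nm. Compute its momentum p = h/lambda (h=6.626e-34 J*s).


p = h / lambda
= 6.626e-34 / (555.4e-9)
= 6.626e-34 / 5.5540e-07
= 1.1930e-27 kg*m/s

1.1930e-27


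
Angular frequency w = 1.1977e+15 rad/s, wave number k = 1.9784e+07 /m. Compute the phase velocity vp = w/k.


vp = w / k
= 1.1977e+15 / 1.9784e+07
= 6.0539e+07 m/s

6.0539e+07


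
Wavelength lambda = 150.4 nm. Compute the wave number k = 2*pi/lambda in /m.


k = 2 * pi / lambda
= 6.2832 / (150.4e-9)
= 6.2832 / 1.5040e-07
= 4.1776e+07 /m

4.1776e+07


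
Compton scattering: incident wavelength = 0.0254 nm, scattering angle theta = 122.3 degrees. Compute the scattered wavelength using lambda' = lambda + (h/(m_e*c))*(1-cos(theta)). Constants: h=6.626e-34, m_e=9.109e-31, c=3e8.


Compton wavelength: h/(m_e*c) = 2.4247e-12 m
d_lambda = 2.4247e-12 * (1 - cos(122.3 deg))
= 2.4247e-12 * 1.534352
= 3.7204e-12 m = 0.00372 nm
lambda' = 0.0254 + 0.00372
= 0.02912 nm

0.02912


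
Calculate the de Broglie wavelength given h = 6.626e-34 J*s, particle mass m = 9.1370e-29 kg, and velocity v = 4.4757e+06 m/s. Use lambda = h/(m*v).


lambda = h / (m * v)
= 6.626e-34 / (9.1370e-29 * 4.4757e+06)
= 6.626e-34 / 4.0894e-22
= 1.6203e-12 m

1.6203e-12


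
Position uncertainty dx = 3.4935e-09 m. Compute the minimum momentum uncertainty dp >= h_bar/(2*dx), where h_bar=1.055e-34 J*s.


dp = h_bar / (2 * dx)
= 1.055e-34 / (2 * 3.4935e-09)
= 1.055e-34 / 6.9870e-09
= 1.5099e-26 kg*m/s

1.5099e-26


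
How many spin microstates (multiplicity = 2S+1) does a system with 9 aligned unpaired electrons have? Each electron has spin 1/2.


Total spin S = N * (1/2) = 9 * 0.5 = 4.5
Spin multiplicity = 2S + 1
= 2 * 4.5 + 1
= 10

10


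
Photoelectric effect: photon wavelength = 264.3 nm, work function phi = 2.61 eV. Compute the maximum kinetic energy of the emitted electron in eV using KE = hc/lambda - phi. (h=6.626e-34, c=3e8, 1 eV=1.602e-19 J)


E_photon = hc / lambda
= (6.626e-34)(3e8) / (264.3e-9)
= 7.5210e-19 J
= 4.6948 eV
KE = E_photon - phi
= 4.6948 - 2.61
= 2.0848 eV

2.0848


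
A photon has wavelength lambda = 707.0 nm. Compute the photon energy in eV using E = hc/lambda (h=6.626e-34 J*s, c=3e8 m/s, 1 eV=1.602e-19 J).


E = hc / lambda
= (6.626e-34)(3e8) / (707.0e-9)
= 1.9878e-25 / 7.0700e-07
= 2.8116e-19 J
Converting to eV: 2.8116e-19 / 1.602e-19
= 1.7551 eV

1.7551


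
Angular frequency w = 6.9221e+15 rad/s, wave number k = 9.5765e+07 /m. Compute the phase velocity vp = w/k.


vp = w / k
= 6.9221e+15 / 9.5765e+07
= 7.2282e+07 m/s

7.2282e+07


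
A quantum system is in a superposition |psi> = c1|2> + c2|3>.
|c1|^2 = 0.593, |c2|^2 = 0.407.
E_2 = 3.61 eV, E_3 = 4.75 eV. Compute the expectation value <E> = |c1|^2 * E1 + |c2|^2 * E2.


<E> = |c1|^2 * E1 + |c2|^2 * E2
= 0.593 * 3.61 + 0.407 * 4.75
= 2.1407 + 1.9332
= 4.074 eV

4.074


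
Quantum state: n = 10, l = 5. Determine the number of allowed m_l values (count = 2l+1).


m_l ranges from -l to +l in integer steps
So m_l goes from -5 to +5
Count = 2l + 1 = 2*5 + 1
= 11

11


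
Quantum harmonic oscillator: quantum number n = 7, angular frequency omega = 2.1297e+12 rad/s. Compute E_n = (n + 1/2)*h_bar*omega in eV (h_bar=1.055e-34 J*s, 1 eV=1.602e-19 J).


E = (n + 1/2) * h_bar * omega
= (7 + 0.5) * 1.055e-34 * 2.1297e+12
= 7.5 * 2.2468e-22
= 1.6851e-21 J
= 0.0105 eV

0.0105


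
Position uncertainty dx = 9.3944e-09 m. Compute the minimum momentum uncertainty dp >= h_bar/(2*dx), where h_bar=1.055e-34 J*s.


dp = h_bar / (2 * dx)
= 1.055e-34 / (2 * 9.3944e-09)
= 1.055e-34 / 1.8789e-08
= 5.6150e-27 kg*m/s

5.6150e-27


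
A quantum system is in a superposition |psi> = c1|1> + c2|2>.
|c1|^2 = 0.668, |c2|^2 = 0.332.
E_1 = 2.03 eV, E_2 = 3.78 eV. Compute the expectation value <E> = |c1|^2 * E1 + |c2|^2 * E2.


<E> = |c1|^2 * E1 + |c2|^2 * E2
= 0.668 * 2.03 + 0.332 * 3.78
= 1.356 + 1.255
= 2.611 eV

2.611


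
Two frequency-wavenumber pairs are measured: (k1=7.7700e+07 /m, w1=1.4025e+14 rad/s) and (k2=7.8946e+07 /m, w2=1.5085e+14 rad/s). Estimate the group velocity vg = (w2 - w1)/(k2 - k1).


vg = (w2 - w1) / (k2 - k1)
= (1.5085e+14 - 1.4025e+14) / (7.8946e+07 - 7.7700e+07)
= 1.0600e+13 / 1.2460e+06
= 8.5072e+06 m/s

8.5072e+06


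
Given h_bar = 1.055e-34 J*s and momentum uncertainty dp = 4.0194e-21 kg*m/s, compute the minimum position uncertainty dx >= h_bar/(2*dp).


dx = h_bar / (2 * dp)
= 1.055e-34 / (2 * 4.0194e-21)
= 1.055e-34 / 8.0388e-21
= 1.3124e-14 m

1.3124e-14


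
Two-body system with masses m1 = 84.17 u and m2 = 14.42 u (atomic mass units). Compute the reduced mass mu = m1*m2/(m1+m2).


mu = m1 * m2 / (m1 + m2)
= 84.17 * 14.42 / (84.17 + 14.42)
= 1213.7314 / 98.59
= 12.3109 u

12.3109


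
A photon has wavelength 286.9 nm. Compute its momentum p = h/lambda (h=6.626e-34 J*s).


p = h / lambda
= 6.626e-34 / (286.9e-9)
= 6.626e-34 / 2.8690e-07
= 2.3095e-27 kg*m/s

2.3095e-27


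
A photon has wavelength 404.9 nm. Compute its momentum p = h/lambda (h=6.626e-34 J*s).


p = h / lambda
= 6.626e-34 / (404.9e-9)
= 6.626e-34 / 4.0490e-07
= 1.6365e-27 kg*m/s

1.6365e-27


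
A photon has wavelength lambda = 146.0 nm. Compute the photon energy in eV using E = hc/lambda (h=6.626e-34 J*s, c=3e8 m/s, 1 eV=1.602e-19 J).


E = hc / lambda
= (6.626e-34)(3e8) / (146.0e-9)
= 1.9878e-25 / 1.4600e-07
= 1.3615e-18 J
Converting to eV: 1.3615e-18 / 1.602e-19
= 8.4988 eV

8.4988


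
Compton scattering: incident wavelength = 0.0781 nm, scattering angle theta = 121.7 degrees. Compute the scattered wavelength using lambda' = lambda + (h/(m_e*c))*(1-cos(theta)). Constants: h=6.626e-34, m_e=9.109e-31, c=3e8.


Compton wavelength: h/(m_e*c) = 2.4247e-12 m
d_lambda = 2.4247e-12 * (1 - cos(121.7 deg))
= 2.4247e-12 * 1.525472
= 3.6988e-12 m = 0.003699 nm
lambda' = 0.0781 + 0.003699
= 0.081799 nm

0.081799


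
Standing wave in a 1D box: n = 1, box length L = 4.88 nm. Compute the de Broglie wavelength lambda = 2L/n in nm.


lambda = 2L / n
= 2 * 4.88 / 1
= 9.76 / 1
= 9.76 nm

9.76


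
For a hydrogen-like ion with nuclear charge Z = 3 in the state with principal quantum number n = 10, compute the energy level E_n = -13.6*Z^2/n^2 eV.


E_n = -13.6 * Z^2 / n^2
= -13.6 * 3^2 / 10^2
= -13.6 * 9 / 100
= -1.224 eV

-1.224


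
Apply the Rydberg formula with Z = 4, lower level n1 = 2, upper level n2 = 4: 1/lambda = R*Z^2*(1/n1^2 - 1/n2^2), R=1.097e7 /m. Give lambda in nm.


1/lambda = R * Z^2 * (1/n1^2 - 1/n2^2)
= 1.097e7 * 4^2 * (1/2^2 - 1/4^2)
= 1.097e7 * 16 * (0.25 - 0.0625)
= 3.2910e+07 /m
lambda = 1 / 3.2910e+07
= 30.3859 nm

30.3859


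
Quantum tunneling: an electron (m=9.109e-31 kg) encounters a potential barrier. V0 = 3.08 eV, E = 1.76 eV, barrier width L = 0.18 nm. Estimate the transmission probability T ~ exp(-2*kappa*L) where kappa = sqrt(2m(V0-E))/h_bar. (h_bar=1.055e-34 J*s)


V0 - E = 1.32 eV = 2.1146e-19 J
kappa = sqrt(2 * m * (V0-E)) / h_bar
= sqrt(2 * 9.109e-31 * 2.1146e-19) / 1.055e-34
= 5.8832e+09 /m
2*kappa*L = 2 * 5.8832e+09 * 0.18e-9
= 2.118
T = exp(-2.118) = 1.202762e-01

1.202762e-01


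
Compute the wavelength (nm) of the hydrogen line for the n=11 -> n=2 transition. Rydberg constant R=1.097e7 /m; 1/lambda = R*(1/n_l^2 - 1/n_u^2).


1/lambda = R * (1/n_l^2 - 1/n_u^2)
= 1.097e7 * (1/2^2 - 1/11^2)
= 1.097e7 * (0.25 - 0.008264)
= 1.097e7 * 0.241736
= 2.6518e+06 /m
lambda = 1 / 2.6518e+06 = 377.0968 nm

377.0968


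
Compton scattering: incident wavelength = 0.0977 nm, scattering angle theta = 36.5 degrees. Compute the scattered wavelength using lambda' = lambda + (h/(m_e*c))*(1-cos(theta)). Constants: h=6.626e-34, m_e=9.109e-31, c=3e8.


Compton wavelength: h/(m_e*c) = 2.4247e-12 m
d_lambda = 2.4247e-12 * (1 - cos(36.5 deg))
= 2.4247e-12 * 0.196143
= 4.7559e-13 m = 0.000476 nm
lambda' = 0.0977 + 0.000476
= 0.098176 nm

0.098176


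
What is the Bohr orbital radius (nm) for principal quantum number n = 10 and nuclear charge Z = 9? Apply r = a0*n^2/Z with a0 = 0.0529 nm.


r = a0 * n^2 / Z
= 0.0529 * 10^2 / 9
= 0.0529 * 100 / 9
= 0.5878 nm

0.5878


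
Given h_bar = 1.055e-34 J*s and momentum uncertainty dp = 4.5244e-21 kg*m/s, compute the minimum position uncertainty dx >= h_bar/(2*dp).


dx = h_bar / (2 * dp)
= 1.055e-34 / (2 * 4.5244e-21)
= 1.055e-34 / 9.0488e-21
= 1.1659e-14 m

1.1659e-14


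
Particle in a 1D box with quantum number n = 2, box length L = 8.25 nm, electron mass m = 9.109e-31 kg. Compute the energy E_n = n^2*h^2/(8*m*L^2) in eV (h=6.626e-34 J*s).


E = n^2 * h^2 / (8 * m * L^2)
= 2^2 * (6.626e-34)^2 / (8 * 9.109e-31 * (8.25e-9)^2)
= 4 * 4.3904e-67 / (8 * 9.109e-31 * 6.8063e-17)
= 3.5407e-21 J
= 0.0221 eV

0.0221


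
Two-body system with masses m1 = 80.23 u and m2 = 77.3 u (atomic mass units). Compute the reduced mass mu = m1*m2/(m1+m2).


mu = m1 * m2 / (m1 + m2)
= 80.23 * 77.3 / (80.23 + 77.3)
= 6201.779 / 157.53
= 39.3689 u

39.3689


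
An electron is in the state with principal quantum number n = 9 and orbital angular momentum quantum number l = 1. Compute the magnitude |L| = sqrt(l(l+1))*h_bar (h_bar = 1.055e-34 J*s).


L = sqrt(l*(l+1)) * h_bar
= sqrt(1 * 2) * 1.055e-34
= sqrt(2) * 1.055e-34
= 1.4142 * 1.055e-34
= 1.4920e-34 J*s

1.4920e-34


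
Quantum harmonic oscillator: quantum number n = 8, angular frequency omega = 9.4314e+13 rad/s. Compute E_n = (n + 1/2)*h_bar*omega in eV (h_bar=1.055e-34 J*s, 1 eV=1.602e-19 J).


E = (n + 1/2) * h_bar * omega
= (8 + 0.5) * 1.055e-34 * 9.4314e+13
= 8.5 * 9.9501e-21
= 8.4576e-20 J
= 0.5279 eV

0.5279


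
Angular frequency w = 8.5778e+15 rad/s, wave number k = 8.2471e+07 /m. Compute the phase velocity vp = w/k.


vp = w / k
= 8.5778e+15 / 8.2471e+07
= 1.0401e+08 m/s

1.0401e+08


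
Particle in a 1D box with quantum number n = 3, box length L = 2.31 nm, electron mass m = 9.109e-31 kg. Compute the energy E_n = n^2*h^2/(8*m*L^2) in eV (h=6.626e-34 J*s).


E = n^2 * h^2 / (8 * m * L^2)
= 3^2 * (6.626e-34)^2 / (8 * 9.109e-31 * (2.31e-9)^2)
= 9 * 4.3904e-67 / (8 * 9.109e-31 * 5.3361e-18)
= 1.0162e-19 J
= 0.6343 eV

0.6343


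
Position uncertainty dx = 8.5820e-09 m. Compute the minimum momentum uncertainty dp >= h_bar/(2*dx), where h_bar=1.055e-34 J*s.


dp = h_bar / (2 * dx)
= 1.055e-34 / (2 * 8.5820e-09)
= 1.055e-34 / 1.7164e-08
= 6.1466e-27 kg*m/s

6.1466e-27


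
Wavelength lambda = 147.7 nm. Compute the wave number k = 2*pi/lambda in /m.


k = 2 * pi / lambda
= 6.2832 / (147.7e-9)
= 6.2832 / 1.4770e-07
= 4.2540e+07 /m

4.2540e+07


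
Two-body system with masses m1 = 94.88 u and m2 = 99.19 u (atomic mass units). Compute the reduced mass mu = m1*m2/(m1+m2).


mu = m1 * m2 / (m1 + m2)
= 94.88 * 99.19 / (94.88 + 99.19)
= 9411.1472 / 194.07
= 48.4936 u

48.4936


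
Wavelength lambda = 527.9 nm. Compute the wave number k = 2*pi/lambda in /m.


k = 2 * pi / lambda
= 6.2832 / (527.9e-9)
= 6.2832 / 5.2790e-07
= 1.1902e+07 /m

1.1902e+07


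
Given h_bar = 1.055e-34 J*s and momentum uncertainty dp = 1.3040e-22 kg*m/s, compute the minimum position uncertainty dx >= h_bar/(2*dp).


dx = h_bar / (2 * dp)
= 1.055e-34 / (2 * 1.3040e-22)
= 1.055e-34 / 2.6080e-22
= 4.0452e-13 m

4.0452e-13


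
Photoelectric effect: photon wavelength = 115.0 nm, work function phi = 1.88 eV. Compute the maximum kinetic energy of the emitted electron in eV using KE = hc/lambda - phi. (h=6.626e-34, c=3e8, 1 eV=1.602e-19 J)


E_photon = hc / lambda
= (6.626e-34)(3e8) / (115.0e-9)
= 1.7285e-18 J
= 10.7898 eV
KE = E_photon - phi
= 10.7898 - 1.88
= 8.9098 eV

8.9098


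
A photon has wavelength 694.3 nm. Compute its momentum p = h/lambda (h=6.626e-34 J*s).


p = h / lambda
= 6.626e-34 / (694.3e-9)
= 6.626e-34 / 6.9430e-07
= 9.5434e-28 kg*m/s

9.5434e-28


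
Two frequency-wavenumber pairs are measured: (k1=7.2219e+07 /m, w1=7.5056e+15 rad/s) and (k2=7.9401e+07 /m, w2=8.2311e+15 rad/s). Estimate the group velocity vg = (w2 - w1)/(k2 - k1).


vg = (w2 - w1) / (k2 - k1)
= (8.2311e+15 - 7.5056e+15) / (7.9401e+07 - 7.2219e+07)
= 7.2550e+14 / 7.1820e+06
= 1.0102e+08 m/s

1.0102e+08


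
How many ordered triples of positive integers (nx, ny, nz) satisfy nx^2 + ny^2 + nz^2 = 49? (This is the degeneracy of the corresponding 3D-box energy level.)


Enumerate all (nx, ny, nz) with nx^2 + ny^2 + nz^2 = 49:
(2,3,6)
(2,6,3)
(3,2,6)
(3,6,2)
(6,2,3)
(6,3,2)
Total degeneracy = 6

6


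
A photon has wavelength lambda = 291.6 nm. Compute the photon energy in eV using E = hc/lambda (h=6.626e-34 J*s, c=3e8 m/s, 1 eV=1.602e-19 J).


E = hc / lambda
= (6.626e-34)(3e8) / (291.6e-9)
= 1.9878e-25 / 2.9160e-07
= 6.8169e-19 J
Converting to eV: 6.8169e-19 / 1.602e-19
= 4.2552 eV

4.2552


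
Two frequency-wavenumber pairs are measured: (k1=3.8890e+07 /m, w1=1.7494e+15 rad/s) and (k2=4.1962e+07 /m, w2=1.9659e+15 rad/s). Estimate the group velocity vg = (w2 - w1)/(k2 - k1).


vg = (w2 - w1) / (k2 - k1)
= (1.9659e+15 - 1.7494e+15) / (4.1962e+07 - 3.8890e+07)
= 2.1650e+14 / 3.0720e+06
= 7.0475e+07 m/s

7.0475e+07


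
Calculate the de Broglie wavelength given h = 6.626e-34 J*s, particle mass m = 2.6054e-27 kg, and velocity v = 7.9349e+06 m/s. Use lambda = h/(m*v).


lambda = h / (m * v)
= 6.626e-34 / (2.6054e-27 * 7.9349e+06)
= 6.626e-34 / 2.0674e-20
= 3.2051e-14 m

3.2051e-14


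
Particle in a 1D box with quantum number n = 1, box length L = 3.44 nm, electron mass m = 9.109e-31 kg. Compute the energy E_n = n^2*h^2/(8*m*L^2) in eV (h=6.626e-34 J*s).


E = n^2 * h^2 / (8 * m * L^2)
= 1^2 * (6.626e-34)^2 / (8 * 9.109e-31 * (3.44e-9)^2)
= 1 * 4.3904e-67 / (8 * 9.109e-31 * 1.1834e-17)
= 5.0913e-21 J
= 0.0318 eV

0.0318


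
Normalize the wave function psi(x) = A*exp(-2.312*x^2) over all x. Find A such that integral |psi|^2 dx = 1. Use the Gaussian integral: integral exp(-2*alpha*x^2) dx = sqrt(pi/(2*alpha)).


integral |psi|^2 dx = A^2 * sqrt(pi/(2*alpha)) = 1
A^2 = sqrt(2*alpha/pi)
= sqrt(2 * 2.312 / pi)
= 1.213204
A = sqrt(1.213204)
= 1.1015

1.1015


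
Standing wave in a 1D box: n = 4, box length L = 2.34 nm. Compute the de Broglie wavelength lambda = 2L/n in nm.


lambda = 2L / n
= 2 * 2.34 / 4
= 4.68 / 4
= 1.17 nm

1.17


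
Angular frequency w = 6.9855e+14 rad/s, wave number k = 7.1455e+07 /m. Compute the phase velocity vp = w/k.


vp = w / k
= 6.9855e+14 / 7.1455e+07
= 9.7761e+06 m/s

9.7761e+06


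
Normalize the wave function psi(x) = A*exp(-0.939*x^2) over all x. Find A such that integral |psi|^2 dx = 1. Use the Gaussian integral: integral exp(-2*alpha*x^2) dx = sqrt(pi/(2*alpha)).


integral |psi|^2 dx = A^2 * sqrt(pi/(2*alpha)) = 1
A^2 = sqrt(2*alpha/pi)
= sqrt(2 * 0.939 / pi)
= 0.773166
A = sqrt(0.773166)
= 0.8793

0.8793


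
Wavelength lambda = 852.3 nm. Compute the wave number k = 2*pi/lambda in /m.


k = 2 * pi / lambda
= 6.2832 / (852.3e-9)
= 6.2832 / 8.5230e-07
= 7.3720e+06 /m

7.3720e+06


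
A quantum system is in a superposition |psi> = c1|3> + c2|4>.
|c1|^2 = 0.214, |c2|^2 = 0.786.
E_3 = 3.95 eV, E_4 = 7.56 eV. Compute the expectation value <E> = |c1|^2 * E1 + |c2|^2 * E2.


<E> = |c1|^2 * E1 + |c2|^2 * E2
= 0.214 * 3.95 + 0.786 * 7.56
= 0.8453 + 5.9422
= 6.7875 eV

6.7875


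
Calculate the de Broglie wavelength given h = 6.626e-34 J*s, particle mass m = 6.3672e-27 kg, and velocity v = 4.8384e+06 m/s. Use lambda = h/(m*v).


lambda = h / (m * v)
= 6.626e-34 / (6.3672e-27 * 4.8384e+06)
= 6.626e-34 / 3.0807e-20
= 2.1508e-14 m

2.1508e-14


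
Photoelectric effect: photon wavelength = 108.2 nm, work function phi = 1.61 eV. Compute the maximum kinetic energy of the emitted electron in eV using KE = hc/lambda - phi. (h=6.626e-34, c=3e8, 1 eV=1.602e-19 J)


E_photon = hc / lambda
= (6.626e-34)(3e8) / (108.2e-9)
= 1.8372e-18 J
= 11.4679 eV
KE = E_photon - phi
= 11.4679 - 1.61
= 9.8579 eV

9.8579


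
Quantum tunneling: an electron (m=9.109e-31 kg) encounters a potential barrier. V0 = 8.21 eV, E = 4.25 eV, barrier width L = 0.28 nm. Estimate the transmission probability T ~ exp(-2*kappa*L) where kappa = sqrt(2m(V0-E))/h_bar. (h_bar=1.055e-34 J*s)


V0 - E = 3.96 eV = 6.3439e-19 J
kappa = sqrt(2 * m * (V0-E)) / h_bar
= sqrt(2 * 9.109e-31 * 6.3439e-19) / 1.055e-34
= 1.0190e+10 /m
2*kappa*L = 2 * 1.0190e+10 * 0.28e-9
= 5.7064
T = exp(-5.7064) = 3.324508e-03

3.324508e-03


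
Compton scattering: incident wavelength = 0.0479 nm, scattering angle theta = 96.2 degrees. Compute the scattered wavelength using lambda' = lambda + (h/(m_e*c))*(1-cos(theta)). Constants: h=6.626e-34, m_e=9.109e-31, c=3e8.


Compton wavelength: h/(m_e*c) = 2.4247e-12 m
d_lambda = 2.4247e-12 * (1 - cos(96.2 deg))
= 2.4247e-12 * 1.107999
= 2.6866e-12 m = 0.002687 nm
lambda' = 0.0479 + 0.002687
= 0.050587 nm

0.050587


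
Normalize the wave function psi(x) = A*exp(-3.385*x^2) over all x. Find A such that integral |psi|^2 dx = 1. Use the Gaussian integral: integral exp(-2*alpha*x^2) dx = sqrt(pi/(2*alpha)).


integral |psi|^2 dx = A^2 * sqrt(pi/(2*alpha)) = 1
A^2 = sqrt(2*alpha/pi)
= sqrt(2 * 3.385 / pi)
= 1.467977
A = sqrt(1.467977)
= 1.2116

1.2116


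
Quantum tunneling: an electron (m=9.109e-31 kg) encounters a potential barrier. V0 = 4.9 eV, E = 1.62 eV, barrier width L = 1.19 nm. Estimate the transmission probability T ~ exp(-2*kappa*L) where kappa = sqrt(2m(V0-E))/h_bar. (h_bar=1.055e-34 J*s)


V0 - E = 3.28 eV = 5.2546e-19 J
kappa = sqrt(2 * m * (V0-E)) / h_bar
= sqrt(2 * 9.109e-31 * 5.2546e-19) / 1.055e-34
= 9.2740e+09 /m
2*kappa*L = 2 * 9.2740e+09 * 1.19e-9
= 22.0721
T = exp(-22.0721) = 2.595510e-10

2.595510e-10


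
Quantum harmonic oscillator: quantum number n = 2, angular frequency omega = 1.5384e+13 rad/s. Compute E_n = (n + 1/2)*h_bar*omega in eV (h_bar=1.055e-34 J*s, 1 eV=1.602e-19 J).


E = (n + 1/2) * h_bar * omega
= (2 + 0.5) * 1.055e-34 * 1.5384e+13
= 2.5 * 1.6230e-21
= 4.0575e-21 J
= 0.0253 eV

0.0253


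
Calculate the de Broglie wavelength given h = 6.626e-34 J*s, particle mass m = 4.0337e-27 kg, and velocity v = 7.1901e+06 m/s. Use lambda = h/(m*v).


lambda = h / (m * v)
= 6.626e-34 / (4.0337e-27 * 7.1901e+06)
= 6.626e-34 / 2.9003e-20
= 2.2846e-14 m

2.2846e-14


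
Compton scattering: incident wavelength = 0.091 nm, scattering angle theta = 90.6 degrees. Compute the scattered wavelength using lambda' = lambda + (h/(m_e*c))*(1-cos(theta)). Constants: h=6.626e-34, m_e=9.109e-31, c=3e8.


Compton wavelength: h/(m_e*c) = 2.4247e-12 m
d_lambda = 2.4247e-12 * (1 - cos(90.6 deg))
= 2.4247e-12 * 1.010472
= 2.4501e-12 m = 0.00245 nm
lambda' = 0.091 + 0.00245
= 0.09345 nm

0.09345


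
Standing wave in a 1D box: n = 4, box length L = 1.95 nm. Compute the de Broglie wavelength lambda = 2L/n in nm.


lambda = 2L / n
= 2 * 1.95 / 4
= 3.9 / 4
= 0.975 nm

0.975


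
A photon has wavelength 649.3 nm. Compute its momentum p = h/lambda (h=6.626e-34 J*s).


p = h / lambda
= 6.626e-34 / (649.3e-9)
= 6.626e-34 / 6.4930e-07
= 1.0205e-27 kg*m/s

1.0205e-27


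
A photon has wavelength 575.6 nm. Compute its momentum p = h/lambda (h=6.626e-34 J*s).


p = h / lambda
= 6.626e-34 / (575.6e-9)
= 6.626e-34 / 5.7560e-07
= 1.1511e-27 kg*m/s

1.1511e-27


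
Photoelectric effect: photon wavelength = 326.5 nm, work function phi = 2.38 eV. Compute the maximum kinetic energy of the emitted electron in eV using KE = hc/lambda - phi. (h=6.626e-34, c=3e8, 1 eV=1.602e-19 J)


E_photon = hc / lambda
= (6.626e-34)(3e8) / (326.5e-9)
= 6.0882e-19 J
= 3.8004 eV
KE = E_photon - phi
= 3.8004 - 2.38
= 1.4204 eV

1.4204


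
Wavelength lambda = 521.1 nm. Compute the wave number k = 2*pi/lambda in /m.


k = 2 * pi / lambda
= 6.2832 / (521.1e-9)
= 6.2832 / 5.2110e-07
= 1.2058e+07 /m

1.2058e+07


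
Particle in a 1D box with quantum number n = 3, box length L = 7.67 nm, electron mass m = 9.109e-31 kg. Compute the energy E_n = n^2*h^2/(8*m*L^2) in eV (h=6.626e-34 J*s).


E = n^2 * h^2 / (8 * m * L^2)
= 3^2 * (6.626e-34)^2 / (8 * 9.109e-31 * (7.67e-9)^2)
= 9 * 4.3904e-67 / (8 * 9.109e-31 * 5.8829e-17)
= 9.2171e-21 J
= 0.0575 eV

0.0575


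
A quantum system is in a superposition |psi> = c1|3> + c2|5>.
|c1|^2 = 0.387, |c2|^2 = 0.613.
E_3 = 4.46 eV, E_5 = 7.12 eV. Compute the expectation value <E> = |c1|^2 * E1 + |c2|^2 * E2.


<E> = |c1|^2 * E1 + |c2|^2 * E2
= 0.387 * 4.46 + 0.613 * 7.12
= 1.726 + 4.3646
= 6.0906 eV

6.0906


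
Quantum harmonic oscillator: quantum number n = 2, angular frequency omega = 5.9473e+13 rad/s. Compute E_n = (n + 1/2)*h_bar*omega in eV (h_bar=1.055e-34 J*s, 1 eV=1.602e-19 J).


E = (n + 1/2) * h_bar * omega
= (2 + 0.5) * 1.055e-34 * 5.9473e+13
= 2.5 * 6.2744e-21
= 1.5686e-20 J
= 0.0979 eV

0.0979


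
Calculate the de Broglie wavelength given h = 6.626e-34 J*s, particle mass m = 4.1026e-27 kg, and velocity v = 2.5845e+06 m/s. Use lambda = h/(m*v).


lambda = h / (m * v)
= 6.626e-34 / (4.1026e-27 * 2.5845e+06)
= 6.626e-34 / 1.0603e-20
= 6.2491e-14 m

6.2491e-14


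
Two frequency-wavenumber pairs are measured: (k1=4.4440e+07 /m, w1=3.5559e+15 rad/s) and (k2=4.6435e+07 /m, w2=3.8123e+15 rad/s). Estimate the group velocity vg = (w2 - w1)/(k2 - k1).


vg = (w2 - w1) / (k2 - k1)
= (3.8123e+15 - 3.5559e+15) / (4.6435e+07 - 4.4440e+07)
= 2.5640e+14 / 1.9950e+06
= 1.2852e+08 m/s

1.2852e+08


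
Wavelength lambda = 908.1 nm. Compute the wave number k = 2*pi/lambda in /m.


k = 2 * pi / lambda
= 6.2832 / (908.1e-9)
= 6.2832 / 9.0810e-07
= 6.9190e+06 /m

6.9190e+06


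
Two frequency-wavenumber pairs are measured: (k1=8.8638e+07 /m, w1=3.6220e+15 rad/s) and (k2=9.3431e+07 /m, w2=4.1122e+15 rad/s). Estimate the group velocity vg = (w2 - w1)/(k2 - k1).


vg = (w2 - w1) / (k2 - k1)
= (4.1122e+15 - 3.6220e+15) / (9.3431e+07 - 8.8638e+07)
= 4.9020e+14 / 4.7930e+06
= 1.0227e+08 m/s

1.0227e+08


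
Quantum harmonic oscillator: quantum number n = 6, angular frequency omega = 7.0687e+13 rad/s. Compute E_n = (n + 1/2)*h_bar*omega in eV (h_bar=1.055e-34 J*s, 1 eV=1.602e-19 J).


E = (n + 1/2) * h_bar * omega
= (6 + 0.5) * 1.055e-34 * 7.0687e+13
= 6.5 * 7.4575e-21
= 4.8474e-20 J
= 0.3026 eV

0.3026


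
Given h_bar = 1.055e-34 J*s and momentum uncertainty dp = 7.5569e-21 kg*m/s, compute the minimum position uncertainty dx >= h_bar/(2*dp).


dx = h_bar / (2 * dp)
= 1.055e-34 / (2 * 7.5569e-21)
= 1.055e-34 / 1.5114e-20
= 6.9804e-15 m

6.9804e-15


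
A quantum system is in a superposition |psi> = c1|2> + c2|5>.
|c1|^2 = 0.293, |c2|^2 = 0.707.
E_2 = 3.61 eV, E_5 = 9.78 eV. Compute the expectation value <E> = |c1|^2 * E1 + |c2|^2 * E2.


<E> = |c1|^2 * E1 + |c2|^2 * E2
= 0.293 * 3.61 + 0.707 * 9.78
= 1.0577 + 6.9145
= 7.9722 eV

7.9722


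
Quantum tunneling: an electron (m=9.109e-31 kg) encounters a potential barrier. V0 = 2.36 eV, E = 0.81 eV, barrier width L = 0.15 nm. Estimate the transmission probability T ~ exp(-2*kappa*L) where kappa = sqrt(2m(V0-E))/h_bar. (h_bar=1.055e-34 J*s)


V0 - E = 1.55 eV = 2.4831e-19 J
kappa = sqrt(2 * m * (V0-E)) / h_bar
= sqrt(2 * 9.109e-31 * 2.4831e-19) / 1.055e-34
= 6.3752e+09 /m
2*kappa*L = 2 * 6.3752e+09 * 0.15e-9
= 1.9126
T = exp(-1.9126) = 1.477010e-01

1.477010e-01


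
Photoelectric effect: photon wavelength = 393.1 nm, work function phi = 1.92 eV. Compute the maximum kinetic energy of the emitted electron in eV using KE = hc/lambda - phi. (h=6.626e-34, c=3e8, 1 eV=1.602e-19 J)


E_photon = hc / lambda
= (6.626e-34)(3e8) / (393.1e-9)
= 5.0567e-19 J
= 3.1565 eV
KE = E_photon - phi
= 3.1565 - 1.92
= 1.2365 eV

1.2365


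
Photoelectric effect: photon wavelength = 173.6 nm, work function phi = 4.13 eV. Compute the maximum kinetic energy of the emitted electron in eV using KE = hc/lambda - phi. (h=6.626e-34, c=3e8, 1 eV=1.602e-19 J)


E_photon = hc / lambda
= (6.626e-34)(3e8) / (173.6e-9)
= 1.1450e-18 J
= 7.1476 eV
KE = E_photon - phi
= 7.1476 - 4.13
= 3.0176 eV

3.0176


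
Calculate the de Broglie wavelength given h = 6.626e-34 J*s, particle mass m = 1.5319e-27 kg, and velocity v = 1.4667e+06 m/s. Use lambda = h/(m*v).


lambda = h / (m * v)
= 6.626e-34 / (1.5319e-27 * 1.4667e+06)
= 6.626e-34 / 2.2468e-21
= 2.9490e-13 m

2.9490e-13


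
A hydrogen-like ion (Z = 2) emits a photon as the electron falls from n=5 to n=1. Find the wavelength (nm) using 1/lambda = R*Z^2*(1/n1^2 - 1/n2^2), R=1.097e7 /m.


1/lambda = R * Z^2 * (1/n1^2 - 1/n2^2)
= 1.097e7 * 2^2 * (1/1^2 - 1/5^2)
= 1.097e7 * 4 * (1.0 - 0.04)
= 4.2125e+07 /m
lambda = 1 / 4.2125e+07
= 23.739 nm

23.739


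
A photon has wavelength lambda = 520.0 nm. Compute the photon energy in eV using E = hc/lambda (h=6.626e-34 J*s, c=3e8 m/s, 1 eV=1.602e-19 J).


E = hc / lambda
= (6.626e-34)(3e8) / (520.0e-9)
= 1.9878e-25 / 5.2000e-07
= 3.8227e-19 J
Converting to eV: 3.8227e-19 / 1.602e-19
= 2.3862 eV

2.3862


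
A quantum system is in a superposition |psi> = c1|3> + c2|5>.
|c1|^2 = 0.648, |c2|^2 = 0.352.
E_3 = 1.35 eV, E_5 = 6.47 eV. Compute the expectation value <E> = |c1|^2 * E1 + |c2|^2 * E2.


<E> = |c1|^2 * E1 + |c2|^2 * E2
= 0.648 * 1.35 + 0.352 * 6.47
= 0.8748 + 2.2774
= 3.1522 eV

3.1522


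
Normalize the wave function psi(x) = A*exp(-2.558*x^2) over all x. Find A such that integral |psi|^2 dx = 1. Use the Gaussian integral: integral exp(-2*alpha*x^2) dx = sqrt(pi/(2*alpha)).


integral |psi|^2 dx = A^2 * sqrt(pi/(2*alpha)) = 1
A^2 = sqrt(2*alpha/pi)
= sqrt(2 * 2.558 / pi)
= 1.276117
A = sqrt(1.276117)
= 1.1297

1.1297


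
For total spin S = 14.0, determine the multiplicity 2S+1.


Spin multiplicity = 2S + 1
= 2 * 14.0 + 1
= 28.0 + 1
= 29

29


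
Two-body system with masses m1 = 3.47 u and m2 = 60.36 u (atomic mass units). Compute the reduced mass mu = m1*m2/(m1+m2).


mu = m1 * m2 / (m1 + m2)
= 3.47 * 60.36 / (3.47 + 60.36)
= 209.4492 / 63.83
= 3.2814 u

3.2814


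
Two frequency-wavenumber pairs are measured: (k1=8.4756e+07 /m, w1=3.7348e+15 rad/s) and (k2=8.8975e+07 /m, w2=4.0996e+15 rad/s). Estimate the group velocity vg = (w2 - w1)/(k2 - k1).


vg = (w2 - w1) / (k2 - k1)
= (4.0996e+15 - 3.7348e+15) / (8.8975e+07 - 8.4756e+07)
= 3.6480e+14 / 4.2190e+06
= 8.6466e+07 m/s

8.6466e+07


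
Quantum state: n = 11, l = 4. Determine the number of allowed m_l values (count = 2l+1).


m_l ranges from -l to +l in integer steps
So m_l goes from -4 to +4
Count = 2l + 1 = 2*4 + 1
= 9

9


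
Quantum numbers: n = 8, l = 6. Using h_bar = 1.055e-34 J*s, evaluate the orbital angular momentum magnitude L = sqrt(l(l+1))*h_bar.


L = sqrt(l*(l+1)) * h_bar
= sqrt(6 * 7) * 1.055e-34
= sqrt(42) * 1.055e-34
= 6.4807 * 1.055e-34
= 6.8372e-34 J*s

6.8372e-34


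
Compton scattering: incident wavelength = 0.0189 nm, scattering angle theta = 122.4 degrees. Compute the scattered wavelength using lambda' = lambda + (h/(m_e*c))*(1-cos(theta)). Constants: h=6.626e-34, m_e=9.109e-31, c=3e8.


Compton wavelength: h/(m_e*c) = 2.4247e-12 m
d_lambda = 2.4247e-12 * (1 - cos(122.4 deg))
= 2.4247e-12 * 1.535827
= 3.7239e-12 m = 0.003724 nm
lambda' = 0.0189 + 0.003724
= 0.022624 nm

0.022624


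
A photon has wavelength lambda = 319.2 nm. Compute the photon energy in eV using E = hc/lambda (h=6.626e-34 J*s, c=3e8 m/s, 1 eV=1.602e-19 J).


E = hc / lambda
= (6.626e-34)(3e8) / (319.2e-9)
= 1.9878e-25 / 3.1920e-07
= 6.2274e-19 J
Converting to eV: 6.2274e-19 / 1.602e-19
= 3.8873 eV

3.8873


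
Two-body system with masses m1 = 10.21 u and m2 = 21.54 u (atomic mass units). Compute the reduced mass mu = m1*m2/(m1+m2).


mu = m1 * m2 / (m1 + m2)
= 10.21 * 21.54 / (10.21 + 21.54)
= 219.9234 / 31.75
= 6.9267 u

6.9267


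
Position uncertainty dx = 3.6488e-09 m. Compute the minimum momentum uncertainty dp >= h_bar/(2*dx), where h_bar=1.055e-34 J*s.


dp = h_bar / (2 * dx)
= 1.055e-34 / (2 * 3.6488e-09)
= 1.055e-34 / 7.2976e-09
= 1.4457e-26 kg*m/s

1.4457e-26


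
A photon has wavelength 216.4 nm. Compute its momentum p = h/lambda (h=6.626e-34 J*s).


p = h / lambda
= 6.626e-34 / (216.4e-9)
= 6.626e-34 / 2.1640e-07
= 3.0619e-27 kg*m/s

3.0619e-27


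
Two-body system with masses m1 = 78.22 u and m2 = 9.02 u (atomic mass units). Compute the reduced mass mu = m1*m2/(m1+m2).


mu = m1 * m2 / (m1 + m2)
= 78.22 * 9.02 / (78.22 + 9.02)
= 705.5444 / 87.24
= 8.0874 u

8.0874


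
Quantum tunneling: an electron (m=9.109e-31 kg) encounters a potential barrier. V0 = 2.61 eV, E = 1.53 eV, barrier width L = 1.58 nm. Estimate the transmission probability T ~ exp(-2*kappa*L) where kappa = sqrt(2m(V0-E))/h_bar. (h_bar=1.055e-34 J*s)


V0 - E = 1.08 eV = 1.7302e-19 J
kappa = sqrt(2 * m * (V0-E)) / h_bar
= sqrt(2 * 9.109e-31 * 1.7302e-19) / 1.055e-34
= 5.3216e+09 /m
2*kappa*L = 2 * 5.3216e+09 * 1.58e-9
= 16.8162
T = exp(-16.8162) = 4.975229e-08

4.975229e-08


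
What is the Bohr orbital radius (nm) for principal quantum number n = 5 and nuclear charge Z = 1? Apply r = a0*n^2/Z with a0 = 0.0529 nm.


r = a0 * n^2 / Z
= 0.0529 * 5^2 / 1
= 0.0529 * 25 / 1
= 1.3225 nm

1.3225


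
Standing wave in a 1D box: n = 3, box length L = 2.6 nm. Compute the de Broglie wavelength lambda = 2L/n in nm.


lambda = 2L / n
= 2 * 2.6 / 3
= 5.2 / 3
= 1.7333 nm

1.7333


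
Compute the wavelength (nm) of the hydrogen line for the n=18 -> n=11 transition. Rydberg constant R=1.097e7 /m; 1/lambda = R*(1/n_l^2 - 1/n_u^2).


1/lambda = R * (1/n_l^2 - 1/n_u^2)
= 1.097e7 * (1/11^2 - 1/18^2)
= 1.097e7 * (0.008264 - 0.003086)
= 1.097e7 * 0.005178
= 5.6803e+04 /m
lambda = 1 / 5.6803e+04 = 17604.663 nm

17604.663


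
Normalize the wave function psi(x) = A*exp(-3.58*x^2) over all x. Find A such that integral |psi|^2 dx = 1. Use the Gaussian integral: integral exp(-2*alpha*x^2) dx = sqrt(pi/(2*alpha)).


integral |psi|^2 dx = A^2 * sqrt(pi/(2*alpha)) = 1
A^2 = sqrt(2*alpha/pi)
= sqrt(2 * 3.58 / pi)
= 1.509668
A = sqrt(1.509668)
= 1.2287

1.2287


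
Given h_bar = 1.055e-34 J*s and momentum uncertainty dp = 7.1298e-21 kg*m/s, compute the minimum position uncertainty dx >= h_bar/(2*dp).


dx = h_bar / (2 * dp)
= 1.055e-34 / (2 * 7.1298e-21)
= 1.055e-34 / 1.4260e-20
= 7.3985e-15 m

7.3985e-15


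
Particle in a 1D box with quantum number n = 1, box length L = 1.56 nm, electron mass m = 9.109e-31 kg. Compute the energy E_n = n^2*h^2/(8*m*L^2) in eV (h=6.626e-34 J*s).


E = n^2 * h^2 / (8 * m * L^2)
= 1^2 * (6.626e-34)^2 / (8 * 9.109e-31 * (1.56e-9)^2)
= 1 * 4.3904e-67 / (8 * 9.109e-31 * 2.4336e-18)
= 2.4757e-20 J
= 0.1545 eV

0.1545


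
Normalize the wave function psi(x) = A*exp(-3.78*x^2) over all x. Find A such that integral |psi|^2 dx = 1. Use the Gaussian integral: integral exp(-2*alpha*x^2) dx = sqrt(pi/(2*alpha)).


integral |psi|^2 dx = A^2 * sqrt(pi/(2*alpha)) = 1
A^2 = sqrt(2*alpha/pi)
= sqrt(2 * 3.78 / pi)
= 1.551265
A = sqrt(1.551265)
= 1.2455

1.2455


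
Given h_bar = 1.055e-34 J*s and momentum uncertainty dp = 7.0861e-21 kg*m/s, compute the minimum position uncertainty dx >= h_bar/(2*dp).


dx = h_bar / (2 * dp)
= 1.055e-34 / (2 * 7.0861e-21)
= 1.055e-34 / 1.4172e-20
= 7.4442e-15 m

7.4442e-15


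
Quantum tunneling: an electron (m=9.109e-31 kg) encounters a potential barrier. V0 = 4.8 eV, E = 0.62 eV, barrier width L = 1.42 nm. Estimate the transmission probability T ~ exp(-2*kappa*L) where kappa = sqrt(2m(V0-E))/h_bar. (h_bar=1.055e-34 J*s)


V0 - E = 4.18 eV = 6.6964e-19 J
kappa = sqrt(2 * m * (V0-E)) / h_bar
= sqrt(2 * 9.109e-31 * 6.6964e-19) / 1.055e-34
= 1.0469e+10 /m
2*kappa*L = 2 * 1.0469e+10 * 1.42e-9
= 29.7328
T = exp(-29.7328) = 1.222403e-13

1.222403e-13


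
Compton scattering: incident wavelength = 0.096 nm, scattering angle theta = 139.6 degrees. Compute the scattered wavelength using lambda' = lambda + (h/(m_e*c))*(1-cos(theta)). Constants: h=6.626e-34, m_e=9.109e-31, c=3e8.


Compton wavelength: h/(m_e*c) = 2.4247e-12 m
d_lambda = 2.4247e-12 * (1 - cos(139.6 deg))
= 2.4247e-12 * 1.761538
= 4.2712e-12 m = 0.004271 nm
lambda' = 0.096 + 0.004271
= 0.100271 nm

0.100271


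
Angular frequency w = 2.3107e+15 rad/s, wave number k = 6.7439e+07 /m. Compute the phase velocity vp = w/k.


vp = w / k
= 2.3107e+15 / 6.7439e+07
= 3.4264e+07 m/s

3.4264e+07


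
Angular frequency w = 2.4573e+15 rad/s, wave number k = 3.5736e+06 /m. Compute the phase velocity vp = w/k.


vp = w / k
= 2.4573e+15 / 3.5736e+06
= 6.8763e+08 m/s

6.8763e+08


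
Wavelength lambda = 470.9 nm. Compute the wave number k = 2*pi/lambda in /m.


k = 2 * pi / lambda
= 6.2832 / (470.9e-9)
= 6.2832 / 4.7090e-07
= 1.3343e+07 /m

1.3343e+07


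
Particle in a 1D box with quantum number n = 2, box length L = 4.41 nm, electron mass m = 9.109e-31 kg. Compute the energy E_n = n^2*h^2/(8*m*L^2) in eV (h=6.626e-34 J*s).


E = n^2 * h^2 / (8 * m * L^2)
= 2^2 * (6.626e-34)^2 / (8 * 9.109e-31 * (4.41e-9)^2)
= 4 * 4.3904e-67 / (8 * 9.109e-31 * 1.9448e-17)
= 1.2392e-20 J
= 0.0774 eV

0.0774


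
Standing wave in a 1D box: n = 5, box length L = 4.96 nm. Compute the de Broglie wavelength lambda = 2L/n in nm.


lambda = 2L / n
= 2 * 4.96 / 5
= 9.92 / 5
= 1.984 nm

1.984


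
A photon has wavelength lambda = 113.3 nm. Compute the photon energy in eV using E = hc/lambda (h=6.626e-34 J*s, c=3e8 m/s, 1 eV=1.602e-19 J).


E = hc / lambda
= (6.626e-34)(3e8) / (113.3e-9)
= 1.9878e-25 / 1.1330e-07
= 1.7545e-18 J
Converting to eV: 1.7545e-18 / 1.602e-19
= 10.9517 eV

10.9517


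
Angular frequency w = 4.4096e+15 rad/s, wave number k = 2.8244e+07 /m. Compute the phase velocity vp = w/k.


vp = w / k
= 4.4096e+15 / 2.8244e+07
= 1.5613e+08 m/s

1.5613e+08


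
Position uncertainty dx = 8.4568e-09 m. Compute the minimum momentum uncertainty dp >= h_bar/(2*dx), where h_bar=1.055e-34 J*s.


dp = h_bar / (2 * dx)
= 1.055e-34 / (2 * 8.4568e-09)
= 1.055e-34 / 1.6914e-08
= 6.2376e-27 kg*m/s

6.2376e-27


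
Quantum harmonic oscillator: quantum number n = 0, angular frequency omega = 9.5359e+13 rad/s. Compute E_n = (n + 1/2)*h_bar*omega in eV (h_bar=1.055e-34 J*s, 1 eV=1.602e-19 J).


E = (n + 1/2) * h_bar * omega
= (0 + 0.5) * 1.055e-34 * 9.5359e+13
= 0.5 * 1.0060e-20
= 5.0302e-21 J
= 0.0314 eV

0.0314


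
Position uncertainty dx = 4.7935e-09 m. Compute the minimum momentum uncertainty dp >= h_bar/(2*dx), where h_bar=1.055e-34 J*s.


dp = h_bar / (2 * dx)
= 1.055e-34 / (2 * 4.7935e-09)
= 1.055e-34 / 9.5870e-09
= 1.1004e-26 kg*m/s

1.1004e-26


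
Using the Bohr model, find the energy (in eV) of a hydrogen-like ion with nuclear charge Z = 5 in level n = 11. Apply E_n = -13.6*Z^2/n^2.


E_n = -13.6 * Z^2 / n^2
= -13.6 * 5^2 / 11^2
= -13.6 * 25 / 121
= -2.8099 eV

-2.8099


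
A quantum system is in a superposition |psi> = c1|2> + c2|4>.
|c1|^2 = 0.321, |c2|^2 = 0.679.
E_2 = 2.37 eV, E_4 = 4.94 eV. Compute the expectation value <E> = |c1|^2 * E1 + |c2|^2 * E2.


<E> = |c1|^2 * E1 + |c2|^2 * E2
= 0.321 * 2.37 + 0.679 * 4.94
= 0.7608 + 3.3543
= 4.115 eV

4.115


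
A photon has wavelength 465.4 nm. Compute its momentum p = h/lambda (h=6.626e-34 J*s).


p = h / lambda
= 6.626e-34 / (465.4e-9)
= 6.626e-34 / 4.6540e-07
= 1.4237e-27 kg*m/s

1.4237e-27


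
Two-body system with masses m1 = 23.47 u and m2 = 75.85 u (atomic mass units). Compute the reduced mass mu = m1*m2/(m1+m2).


mu = m1 * m2 / (m1 + m2)
= 23.47 * 75.85 / (23.47 + 75.85)
= 1780.1995 / 99.32
= 17.9239 u

17.9239


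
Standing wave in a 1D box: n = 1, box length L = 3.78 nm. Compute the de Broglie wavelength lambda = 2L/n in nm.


lambda = 2L / n
= 2 * 3.78 / 1
= 7.56 / 1
= 7.56 nm

7.56


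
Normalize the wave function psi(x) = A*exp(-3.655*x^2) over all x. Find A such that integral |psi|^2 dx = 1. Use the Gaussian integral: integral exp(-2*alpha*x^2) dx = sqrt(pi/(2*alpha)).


integral |psi|^2 dx = A^2 * sqrt(pi/(2*alpha)) = 1
A^2 = sqrt(2*alpha/pi)
= sqrt(2 * 3.655 / pi)
= 1.5254
A = sqrt(1.5254)
= 1.2351

1.2351


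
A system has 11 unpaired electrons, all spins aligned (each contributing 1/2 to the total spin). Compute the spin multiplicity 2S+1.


Total spin S = N * (1/2) = 11 * 0.5 = 5.5
Spin multiplicity = 2S + 1
= 2 * 5.5 + 1
= 12

12


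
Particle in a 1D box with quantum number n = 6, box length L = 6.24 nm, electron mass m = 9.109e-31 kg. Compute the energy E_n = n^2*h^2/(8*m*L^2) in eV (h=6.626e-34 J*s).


E = n^2 * h^2 / (8 * m * L^2)
= 6^2 * (6.626e-34)^2 / (8 * 9.109e-31 * (6.24e-9)^2)
= 36 * 4.3904e-67 / (8 * 9.109e-31 * 3.8938e-17)
= 5.5703e-20 J
= 0.3477 eV

0.3477


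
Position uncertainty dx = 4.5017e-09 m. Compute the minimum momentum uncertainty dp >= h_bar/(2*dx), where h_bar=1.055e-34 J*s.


dp = h_bar / (2 * dx)
= 1.055e-34 / (2 * 4.5017e-09)
= 1.055e-34 / 9.0034e-09
= 1.1718e-26 kg*m/s

1.1718e-26


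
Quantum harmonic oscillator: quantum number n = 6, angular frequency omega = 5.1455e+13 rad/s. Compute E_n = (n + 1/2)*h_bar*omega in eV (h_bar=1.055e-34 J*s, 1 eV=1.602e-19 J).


E = (n + 1/2) * h_bar * omega
= (6 + 0.5) * 1.055e-34 * 5.1455e+13
= 6.5 * 5.4285e-21
= 3.5285e-20 J
= 0.2203 eV

0.2203


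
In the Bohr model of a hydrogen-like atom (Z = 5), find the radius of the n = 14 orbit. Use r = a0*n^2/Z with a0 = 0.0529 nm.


r = a0 * n^2 / Z
= 0.0529 * 14^2 / 5
= 0.0529 * 196 / 5
= 2.0737 nm

2.0737


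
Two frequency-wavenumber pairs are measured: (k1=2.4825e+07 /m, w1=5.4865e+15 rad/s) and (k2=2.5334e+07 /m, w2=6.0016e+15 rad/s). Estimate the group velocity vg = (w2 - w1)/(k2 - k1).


vg = (w2 - w1) / (k2 - k1)
= (6.0016e+15 - 5.4865e+15) / (2.5334e+07 - 2.4825e+07)
= 5.1510e+14 / 5.0900e+05
= 1.0120e+09 m/s

1.0120e+09


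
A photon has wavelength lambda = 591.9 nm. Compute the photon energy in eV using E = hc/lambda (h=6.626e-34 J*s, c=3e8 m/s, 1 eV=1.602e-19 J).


E = hc / lambda
= (6.626e-34)(3e8) / (591.9e-9)
= 1.9878e-25 / 5.9190e-07
= 3.3583e-19 J
Converting to eV: 3.3583e-19 / 1.602e-19
= 2.0963 eV

2.0963
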